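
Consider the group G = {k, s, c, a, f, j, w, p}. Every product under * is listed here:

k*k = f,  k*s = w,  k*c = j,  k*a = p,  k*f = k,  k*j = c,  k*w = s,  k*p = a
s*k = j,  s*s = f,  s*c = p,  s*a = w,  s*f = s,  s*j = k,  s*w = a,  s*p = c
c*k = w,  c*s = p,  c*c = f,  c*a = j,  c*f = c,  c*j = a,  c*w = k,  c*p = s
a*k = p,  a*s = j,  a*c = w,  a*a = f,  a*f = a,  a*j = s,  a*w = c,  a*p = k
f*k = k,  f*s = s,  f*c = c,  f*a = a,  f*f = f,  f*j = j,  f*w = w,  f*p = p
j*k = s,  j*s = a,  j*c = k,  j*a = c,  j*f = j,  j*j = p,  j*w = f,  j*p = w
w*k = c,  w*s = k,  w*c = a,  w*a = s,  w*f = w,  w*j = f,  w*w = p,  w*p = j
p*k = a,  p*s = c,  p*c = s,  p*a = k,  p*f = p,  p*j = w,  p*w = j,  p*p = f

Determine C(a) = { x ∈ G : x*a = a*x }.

Compare row a with column a entry by entry.
k*a = p = a*k, so k commutes with a.
s*a = w but a*s = j, so s does not.
Collecting the elements that commute with a: C(a) = {a, f, k, p}.

{a, f, k, p}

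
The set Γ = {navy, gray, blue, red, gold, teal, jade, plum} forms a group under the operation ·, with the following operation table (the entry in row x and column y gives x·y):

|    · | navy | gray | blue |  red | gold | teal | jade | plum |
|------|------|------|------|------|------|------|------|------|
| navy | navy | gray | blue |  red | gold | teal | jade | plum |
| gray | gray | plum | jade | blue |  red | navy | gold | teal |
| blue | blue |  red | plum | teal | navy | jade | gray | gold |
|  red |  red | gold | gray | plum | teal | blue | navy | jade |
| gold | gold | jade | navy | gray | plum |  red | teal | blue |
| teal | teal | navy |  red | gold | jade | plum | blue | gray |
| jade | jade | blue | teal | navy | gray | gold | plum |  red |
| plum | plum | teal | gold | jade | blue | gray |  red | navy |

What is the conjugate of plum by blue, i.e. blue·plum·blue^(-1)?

The identity is navy. In row blue, the entry navy sits in column gold, so blue^(-1) = gold.
blue·plum = gold
gold·gold = plum

plum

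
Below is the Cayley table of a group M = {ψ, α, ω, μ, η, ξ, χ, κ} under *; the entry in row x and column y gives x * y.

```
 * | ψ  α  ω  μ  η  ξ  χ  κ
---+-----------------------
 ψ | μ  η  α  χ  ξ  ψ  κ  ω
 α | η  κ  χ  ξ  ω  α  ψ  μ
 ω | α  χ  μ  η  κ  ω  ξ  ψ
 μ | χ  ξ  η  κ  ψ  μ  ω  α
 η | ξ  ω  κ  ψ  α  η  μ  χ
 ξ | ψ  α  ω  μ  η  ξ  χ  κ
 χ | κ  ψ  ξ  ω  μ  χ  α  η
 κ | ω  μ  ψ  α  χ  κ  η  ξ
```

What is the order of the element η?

The identity element is ξ (its row matches the header).
η^1 = η
η^2 = η * η = α
η^3 = α * η = ω
η^4 = ω * η = κ
η^5 = κ * η = χ
η^6 = χ * η = μ
η^7 = μ * η = ψ
η^8 = ψ * η = ξ
The first power of η equal to the identity is η^8, so ord(η) = 8.

8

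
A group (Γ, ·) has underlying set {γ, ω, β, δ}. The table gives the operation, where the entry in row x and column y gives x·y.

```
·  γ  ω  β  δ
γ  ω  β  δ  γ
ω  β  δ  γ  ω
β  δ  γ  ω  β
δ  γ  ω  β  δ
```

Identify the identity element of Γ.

δ

The identity e satisfies e·x = x for all x, so its row in the table reproduces the column headers.
Row δ reads: γ, ω, β, δ — exactly the header order. So δ is the identity.
(Structurally, Γ here is isomorphic to the cyclic group Z_4.)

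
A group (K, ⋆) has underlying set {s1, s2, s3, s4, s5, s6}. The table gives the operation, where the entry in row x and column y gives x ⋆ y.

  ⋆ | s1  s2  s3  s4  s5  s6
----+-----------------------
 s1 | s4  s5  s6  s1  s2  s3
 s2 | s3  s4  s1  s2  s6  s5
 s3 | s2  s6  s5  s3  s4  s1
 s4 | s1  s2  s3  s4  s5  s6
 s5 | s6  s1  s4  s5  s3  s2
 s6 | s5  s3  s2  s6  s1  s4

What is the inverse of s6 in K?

s6

First locate the identity: row s4 matches the header, so s4 is the identity.
Scan row s6 for s4: s6 ⋆ s6 = s4. Hence s6^(-1) = s6.
(Structurally, K here is isomorphic to the symmetric group S_3.)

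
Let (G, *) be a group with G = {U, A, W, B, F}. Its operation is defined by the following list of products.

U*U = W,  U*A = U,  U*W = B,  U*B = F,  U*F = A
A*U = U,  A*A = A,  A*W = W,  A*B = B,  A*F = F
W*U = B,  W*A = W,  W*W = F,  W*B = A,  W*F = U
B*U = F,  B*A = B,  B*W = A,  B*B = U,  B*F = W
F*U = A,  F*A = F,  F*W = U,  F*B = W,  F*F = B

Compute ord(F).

5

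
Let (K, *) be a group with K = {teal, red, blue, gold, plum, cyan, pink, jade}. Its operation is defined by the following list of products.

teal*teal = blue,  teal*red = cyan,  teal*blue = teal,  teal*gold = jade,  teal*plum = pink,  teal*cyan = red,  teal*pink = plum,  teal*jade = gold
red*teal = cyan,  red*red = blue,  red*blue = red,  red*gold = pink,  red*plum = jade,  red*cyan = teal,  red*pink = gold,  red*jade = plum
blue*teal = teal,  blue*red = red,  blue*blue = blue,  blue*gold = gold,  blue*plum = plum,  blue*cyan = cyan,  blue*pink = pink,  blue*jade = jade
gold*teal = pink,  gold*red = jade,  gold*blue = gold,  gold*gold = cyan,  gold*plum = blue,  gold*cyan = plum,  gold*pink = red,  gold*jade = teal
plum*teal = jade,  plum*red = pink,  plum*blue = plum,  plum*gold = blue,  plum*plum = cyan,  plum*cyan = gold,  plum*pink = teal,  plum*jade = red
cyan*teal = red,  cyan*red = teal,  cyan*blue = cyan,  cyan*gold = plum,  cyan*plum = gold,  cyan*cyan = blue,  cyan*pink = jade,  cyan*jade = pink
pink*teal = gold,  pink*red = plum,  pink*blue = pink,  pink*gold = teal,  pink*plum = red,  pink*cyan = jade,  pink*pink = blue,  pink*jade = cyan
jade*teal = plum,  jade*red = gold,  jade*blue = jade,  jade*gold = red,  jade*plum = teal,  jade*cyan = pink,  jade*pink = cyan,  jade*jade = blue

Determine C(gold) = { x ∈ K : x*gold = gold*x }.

{blue, cyan, gold, plum}

Compare row gold with column gold entry by entry.
cyan*gold = plum = gold*cyan, so cyan commutes with gold.
pink*gold = teal but gold*pink = red, so pink does not.
Collecting the elements that commute with gold: C(gold) = {blue, cyan, gold, plum}.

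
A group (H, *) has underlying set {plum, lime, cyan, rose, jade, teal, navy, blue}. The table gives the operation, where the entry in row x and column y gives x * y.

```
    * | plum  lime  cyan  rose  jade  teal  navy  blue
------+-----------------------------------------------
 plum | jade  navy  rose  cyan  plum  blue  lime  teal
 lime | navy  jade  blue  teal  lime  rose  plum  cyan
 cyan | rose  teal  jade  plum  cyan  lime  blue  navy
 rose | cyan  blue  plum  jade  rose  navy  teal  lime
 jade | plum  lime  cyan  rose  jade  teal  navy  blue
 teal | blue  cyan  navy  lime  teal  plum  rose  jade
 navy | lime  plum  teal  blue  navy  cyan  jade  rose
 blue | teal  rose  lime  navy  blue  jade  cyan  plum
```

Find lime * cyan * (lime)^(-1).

rose

The identity is jade. In row lime, the entry jade sits in column lime, so lime^(-1) = lime.
lime * cyan = blue
blue * lime = rose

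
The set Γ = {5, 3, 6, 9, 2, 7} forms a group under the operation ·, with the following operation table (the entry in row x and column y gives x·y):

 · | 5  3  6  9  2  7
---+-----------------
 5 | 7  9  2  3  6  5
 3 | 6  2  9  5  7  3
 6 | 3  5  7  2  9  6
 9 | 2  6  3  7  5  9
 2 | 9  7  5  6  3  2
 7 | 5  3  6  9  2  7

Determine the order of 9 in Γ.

The identity element is 7 (its row matches the header).
9^1 = 9
9^2 = 9·9 = 7
The first power of 9 equal to the identity is 9^2, so ord(9) = 2.
(Structurally, Γ here is isomorphic to the symmetric group S_3.)

2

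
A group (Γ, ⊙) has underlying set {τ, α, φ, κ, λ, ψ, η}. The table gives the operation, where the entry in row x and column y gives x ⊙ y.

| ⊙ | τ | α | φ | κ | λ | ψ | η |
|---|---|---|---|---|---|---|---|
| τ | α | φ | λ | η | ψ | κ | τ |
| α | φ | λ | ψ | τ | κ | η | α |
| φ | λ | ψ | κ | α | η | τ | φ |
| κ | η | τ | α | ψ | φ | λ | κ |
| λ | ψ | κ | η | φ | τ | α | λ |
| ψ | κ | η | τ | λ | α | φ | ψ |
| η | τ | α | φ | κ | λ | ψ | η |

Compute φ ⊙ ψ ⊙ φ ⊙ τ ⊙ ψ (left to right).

φ ⊙ ψ = τ
τ ⊙ φ = λ
λ ⊙ τ = ψ
ψ ⊙ ψ = φ

φ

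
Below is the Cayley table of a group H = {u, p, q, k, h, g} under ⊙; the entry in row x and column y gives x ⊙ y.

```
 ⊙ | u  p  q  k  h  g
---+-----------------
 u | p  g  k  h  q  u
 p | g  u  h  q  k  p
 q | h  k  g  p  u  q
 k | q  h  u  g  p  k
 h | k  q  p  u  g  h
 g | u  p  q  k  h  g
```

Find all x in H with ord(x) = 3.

Identity is g. Compute the order of each non-identity element by repeated multiplication:
  u: u → p → g  (order 3)
  p: p → u → g  (order 3)
  q: q → g  (order 2)
  k: k → g  (order 2)
  h: h → g  (order 2)
Elements of order 3: {p, u}.

{p, u}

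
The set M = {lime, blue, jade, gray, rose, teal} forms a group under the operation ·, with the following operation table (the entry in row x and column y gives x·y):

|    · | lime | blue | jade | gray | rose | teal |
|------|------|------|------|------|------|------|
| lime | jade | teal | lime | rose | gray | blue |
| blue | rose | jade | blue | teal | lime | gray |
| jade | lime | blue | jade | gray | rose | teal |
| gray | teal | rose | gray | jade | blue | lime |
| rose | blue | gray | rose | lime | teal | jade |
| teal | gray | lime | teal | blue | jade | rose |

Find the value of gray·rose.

blue

Read row gray, column rose: gray·rose = blue.
(Structurally, M here is isomorphic to the symmetric group S_3.)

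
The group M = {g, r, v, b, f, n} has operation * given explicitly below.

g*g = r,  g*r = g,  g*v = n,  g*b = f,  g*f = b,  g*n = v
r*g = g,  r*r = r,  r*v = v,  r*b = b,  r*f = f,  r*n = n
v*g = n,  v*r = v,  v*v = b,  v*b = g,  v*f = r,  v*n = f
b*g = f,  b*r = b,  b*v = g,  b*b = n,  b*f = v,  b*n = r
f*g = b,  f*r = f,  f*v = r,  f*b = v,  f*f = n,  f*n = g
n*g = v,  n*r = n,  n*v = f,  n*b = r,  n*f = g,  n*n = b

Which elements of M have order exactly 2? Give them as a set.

{g}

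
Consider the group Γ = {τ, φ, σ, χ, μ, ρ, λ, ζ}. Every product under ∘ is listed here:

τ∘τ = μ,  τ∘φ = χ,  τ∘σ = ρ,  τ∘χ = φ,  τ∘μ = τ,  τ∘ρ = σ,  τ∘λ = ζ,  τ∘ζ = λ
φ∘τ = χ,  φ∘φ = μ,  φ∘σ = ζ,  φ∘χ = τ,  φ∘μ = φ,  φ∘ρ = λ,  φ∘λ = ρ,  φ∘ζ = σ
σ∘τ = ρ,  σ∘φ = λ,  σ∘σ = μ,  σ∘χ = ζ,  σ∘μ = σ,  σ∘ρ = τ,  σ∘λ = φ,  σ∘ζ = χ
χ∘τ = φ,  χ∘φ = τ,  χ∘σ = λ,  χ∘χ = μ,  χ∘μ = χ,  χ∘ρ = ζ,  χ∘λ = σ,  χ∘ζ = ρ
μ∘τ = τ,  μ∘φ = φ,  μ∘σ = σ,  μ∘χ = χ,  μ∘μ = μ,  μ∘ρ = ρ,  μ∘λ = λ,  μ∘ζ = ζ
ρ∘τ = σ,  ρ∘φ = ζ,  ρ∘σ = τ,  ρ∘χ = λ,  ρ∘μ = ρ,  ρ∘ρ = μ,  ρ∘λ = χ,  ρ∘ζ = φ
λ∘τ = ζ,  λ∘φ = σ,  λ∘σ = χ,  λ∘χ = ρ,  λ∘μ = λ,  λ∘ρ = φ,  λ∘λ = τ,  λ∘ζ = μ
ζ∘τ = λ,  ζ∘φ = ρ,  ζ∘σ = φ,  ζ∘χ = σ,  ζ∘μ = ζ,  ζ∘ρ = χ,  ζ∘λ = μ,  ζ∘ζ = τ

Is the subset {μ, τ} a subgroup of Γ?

Yes

{μ, τ} contains the identity μ.
Checking products: every product of two elements of {μ, τ} (read from the table) lies in {μ, τ}, so the set is closed.
In a finite group, a nonempty closed subset is a subgroup. So {μ, τ} ≤ Γ.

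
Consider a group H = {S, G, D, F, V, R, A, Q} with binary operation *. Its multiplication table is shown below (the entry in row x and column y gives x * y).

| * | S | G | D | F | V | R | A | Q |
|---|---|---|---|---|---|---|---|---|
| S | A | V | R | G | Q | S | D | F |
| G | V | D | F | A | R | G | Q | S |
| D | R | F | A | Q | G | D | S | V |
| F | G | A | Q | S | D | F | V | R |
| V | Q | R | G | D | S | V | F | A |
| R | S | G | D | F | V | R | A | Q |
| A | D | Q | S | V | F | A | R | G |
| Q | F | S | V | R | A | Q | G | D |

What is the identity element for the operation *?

The identity e satisfies e * x = x for all x, so its row in the table reproduces the column headers.
Row R reads: S, G, D, F, V, R, A, Q — exactly the header order. So R is the identity.

R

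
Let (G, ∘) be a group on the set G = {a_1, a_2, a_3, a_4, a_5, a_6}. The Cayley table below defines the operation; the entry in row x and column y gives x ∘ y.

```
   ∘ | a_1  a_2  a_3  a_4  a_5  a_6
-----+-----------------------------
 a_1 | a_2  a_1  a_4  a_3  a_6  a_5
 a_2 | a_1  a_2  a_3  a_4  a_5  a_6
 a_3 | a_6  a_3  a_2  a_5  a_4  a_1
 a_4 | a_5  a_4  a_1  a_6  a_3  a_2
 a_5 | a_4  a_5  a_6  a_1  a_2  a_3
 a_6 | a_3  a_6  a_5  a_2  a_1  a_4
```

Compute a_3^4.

a_3^1 = a_3
a_3^2 = a_3 ∘ a_3 = a_2
a_3^3 = a_2 ∘ a_3 = a_3
a_3^4 = a_3 ∘ a_3 = a_2

a_2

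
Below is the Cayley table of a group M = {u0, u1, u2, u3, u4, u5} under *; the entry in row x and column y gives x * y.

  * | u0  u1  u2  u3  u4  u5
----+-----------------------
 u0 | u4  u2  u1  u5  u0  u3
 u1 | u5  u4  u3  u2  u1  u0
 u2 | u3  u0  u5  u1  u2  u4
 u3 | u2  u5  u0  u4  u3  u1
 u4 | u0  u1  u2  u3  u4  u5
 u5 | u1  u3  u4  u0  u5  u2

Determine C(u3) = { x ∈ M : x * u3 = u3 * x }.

{u3, u4}

Compare row u3 with column u3 entry by entry.
u2 * u3 = u1 but u3 * u2 = u0, so u2 does not.
Collecting the elements that commute with u3: C(u3) = {u3, u4}.
(Structurally, M here is isomorphic to the symmetric group S_3.)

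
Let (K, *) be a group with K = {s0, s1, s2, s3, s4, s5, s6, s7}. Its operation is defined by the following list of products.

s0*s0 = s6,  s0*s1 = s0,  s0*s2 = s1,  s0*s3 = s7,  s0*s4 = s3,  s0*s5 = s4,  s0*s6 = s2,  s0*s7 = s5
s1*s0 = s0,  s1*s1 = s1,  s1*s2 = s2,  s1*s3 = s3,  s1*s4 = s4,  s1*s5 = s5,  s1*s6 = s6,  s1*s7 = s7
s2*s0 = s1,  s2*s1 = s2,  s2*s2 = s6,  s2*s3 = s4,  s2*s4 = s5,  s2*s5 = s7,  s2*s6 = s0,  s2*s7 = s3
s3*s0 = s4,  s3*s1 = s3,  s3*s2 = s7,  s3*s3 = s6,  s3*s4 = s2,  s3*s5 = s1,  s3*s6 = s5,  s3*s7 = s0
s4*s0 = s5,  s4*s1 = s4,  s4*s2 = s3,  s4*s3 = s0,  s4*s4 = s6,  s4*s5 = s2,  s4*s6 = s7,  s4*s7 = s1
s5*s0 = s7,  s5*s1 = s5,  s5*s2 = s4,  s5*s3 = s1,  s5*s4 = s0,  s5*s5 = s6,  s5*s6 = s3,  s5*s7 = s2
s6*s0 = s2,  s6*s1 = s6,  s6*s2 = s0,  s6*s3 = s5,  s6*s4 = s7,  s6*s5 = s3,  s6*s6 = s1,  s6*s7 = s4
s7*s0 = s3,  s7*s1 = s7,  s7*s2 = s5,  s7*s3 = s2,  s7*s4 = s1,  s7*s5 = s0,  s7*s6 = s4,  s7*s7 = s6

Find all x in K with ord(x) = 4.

Identity is s1. Compute the order of each non-identity element by repeated multiplication:
  s0: s0 → s6 → s2 → s1  (order 4)
  s2: s2 → s6 → s0 → s1  (order 4)
  s3: s3 → s6 → s5 → s1  (order 4)
  s4: s4 → s6 → s7 → s1  (order 4)
  s5: s5 → s6 → s3 → s1  (order 4)
  s6: s6 → s1  (order 2)
  s7: s7 → s6 → s4 → s1  (order 4)
Elements of order 4: {s0, s2, s3, s4, s5, s7}.

{s0, s2, s3, s4, s5, s7}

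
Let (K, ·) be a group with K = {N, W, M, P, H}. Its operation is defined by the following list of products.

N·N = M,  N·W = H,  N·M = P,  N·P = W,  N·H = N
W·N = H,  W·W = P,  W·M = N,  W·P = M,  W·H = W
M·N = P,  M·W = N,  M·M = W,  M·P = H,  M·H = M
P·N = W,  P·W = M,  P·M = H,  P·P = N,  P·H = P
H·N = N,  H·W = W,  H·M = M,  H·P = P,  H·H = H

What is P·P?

N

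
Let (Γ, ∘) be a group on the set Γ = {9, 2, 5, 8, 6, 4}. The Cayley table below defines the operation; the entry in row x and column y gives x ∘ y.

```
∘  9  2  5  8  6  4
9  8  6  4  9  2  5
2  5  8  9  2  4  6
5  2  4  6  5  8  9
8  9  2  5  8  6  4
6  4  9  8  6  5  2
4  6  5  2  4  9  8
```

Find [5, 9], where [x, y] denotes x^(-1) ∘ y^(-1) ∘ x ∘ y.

Identity is 8; from the table 5^(-1) = 6 and 9^(-1) = 9.
6 ∘ 9 = 4
4 ∘ 5 = 2
2 ∘ 9 = 5

5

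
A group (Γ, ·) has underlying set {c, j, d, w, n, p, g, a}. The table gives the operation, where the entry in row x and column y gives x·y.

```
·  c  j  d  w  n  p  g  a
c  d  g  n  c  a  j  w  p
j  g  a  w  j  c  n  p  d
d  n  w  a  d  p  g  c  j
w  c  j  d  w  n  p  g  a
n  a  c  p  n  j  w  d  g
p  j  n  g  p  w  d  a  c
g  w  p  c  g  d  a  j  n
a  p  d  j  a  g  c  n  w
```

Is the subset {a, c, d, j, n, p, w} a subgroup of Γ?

n·a = g, which is not in {a, c, d, j, n, p, w}.
The subset is not closed under ·, so it is not a subgroup.

No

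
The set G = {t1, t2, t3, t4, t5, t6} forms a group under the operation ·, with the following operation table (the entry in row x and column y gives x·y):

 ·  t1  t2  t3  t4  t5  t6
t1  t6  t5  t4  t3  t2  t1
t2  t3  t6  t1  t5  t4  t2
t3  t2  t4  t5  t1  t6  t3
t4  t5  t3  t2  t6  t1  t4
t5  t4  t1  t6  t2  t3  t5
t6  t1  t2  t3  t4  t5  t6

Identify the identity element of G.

t6

The identity e satisfies e·x = x for all x, so its row in the table reproduces the column headers.
Row t6 reads: t1, t2, t3, t4, t5, t6 — exactly the header order. So t6 is the identity.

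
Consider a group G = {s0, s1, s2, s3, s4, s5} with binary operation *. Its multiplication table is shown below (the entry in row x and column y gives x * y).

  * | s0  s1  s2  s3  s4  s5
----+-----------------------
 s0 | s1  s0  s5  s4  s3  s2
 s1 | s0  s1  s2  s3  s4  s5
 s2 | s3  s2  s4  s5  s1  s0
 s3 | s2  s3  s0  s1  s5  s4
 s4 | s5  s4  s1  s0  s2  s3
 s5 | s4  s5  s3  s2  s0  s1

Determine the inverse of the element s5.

First locate the identity: row s1 matches the header, so s1 is the identity.
Scan row s5 for s1: s5 * s5 = s1. Hence s5^(-1) = s5.

s5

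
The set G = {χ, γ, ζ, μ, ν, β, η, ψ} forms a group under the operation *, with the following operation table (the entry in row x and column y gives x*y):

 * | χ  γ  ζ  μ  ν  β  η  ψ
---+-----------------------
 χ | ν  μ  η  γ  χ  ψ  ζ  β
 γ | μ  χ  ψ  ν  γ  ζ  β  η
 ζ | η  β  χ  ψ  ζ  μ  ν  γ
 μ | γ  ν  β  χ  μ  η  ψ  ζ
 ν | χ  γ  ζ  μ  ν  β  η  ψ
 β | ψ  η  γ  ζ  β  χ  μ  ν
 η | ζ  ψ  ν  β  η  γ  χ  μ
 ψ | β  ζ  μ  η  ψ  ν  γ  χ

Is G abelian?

No

ψ*γ = ζ but γ*ψ = η.
Since ψ and γ do not commute, G is not abelian.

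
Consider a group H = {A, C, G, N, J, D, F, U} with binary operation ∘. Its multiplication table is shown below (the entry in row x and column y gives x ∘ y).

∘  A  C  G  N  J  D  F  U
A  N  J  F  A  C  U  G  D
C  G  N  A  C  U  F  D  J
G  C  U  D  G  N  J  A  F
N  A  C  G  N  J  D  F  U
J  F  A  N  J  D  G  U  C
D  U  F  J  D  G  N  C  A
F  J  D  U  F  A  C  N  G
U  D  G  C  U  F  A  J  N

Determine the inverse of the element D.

D

First locate the identity: row N matches the header, so N is the identity.
Scan row D for N: D ∘ D = N. Hence D^(-1) = D.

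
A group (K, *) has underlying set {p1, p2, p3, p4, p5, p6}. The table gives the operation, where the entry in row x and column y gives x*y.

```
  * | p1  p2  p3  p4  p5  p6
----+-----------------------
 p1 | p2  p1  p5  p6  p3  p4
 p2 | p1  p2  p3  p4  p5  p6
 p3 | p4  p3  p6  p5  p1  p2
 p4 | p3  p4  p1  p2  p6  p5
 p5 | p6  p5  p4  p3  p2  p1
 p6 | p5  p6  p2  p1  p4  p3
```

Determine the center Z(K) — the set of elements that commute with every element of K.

An element z is central iff its row equals its column in the table.
For p1: p1*p3 = p5 ≠ p4 = p3*p1, so p1 ∉ Z.
Checking each element this way leaves Z(K) = {p2}.
(Structurally, K here is isomorphic to the symmetric group S_3.)

{p2}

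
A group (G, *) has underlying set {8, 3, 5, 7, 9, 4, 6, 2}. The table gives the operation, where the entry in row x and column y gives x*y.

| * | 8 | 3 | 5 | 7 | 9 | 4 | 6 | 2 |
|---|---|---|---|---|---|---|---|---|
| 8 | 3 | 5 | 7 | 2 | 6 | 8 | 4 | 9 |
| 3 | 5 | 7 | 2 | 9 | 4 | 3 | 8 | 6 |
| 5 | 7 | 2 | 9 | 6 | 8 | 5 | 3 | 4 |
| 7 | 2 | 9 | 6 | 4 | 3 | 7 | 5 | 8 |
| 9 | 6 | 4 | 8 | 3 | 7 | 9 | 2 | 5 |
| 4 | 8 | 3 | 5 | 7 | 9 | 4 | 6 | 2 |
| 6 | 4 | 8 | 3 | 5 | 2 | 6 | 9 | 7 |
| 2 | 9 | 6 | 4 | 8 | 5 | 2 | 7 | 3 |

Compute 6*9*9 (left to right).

5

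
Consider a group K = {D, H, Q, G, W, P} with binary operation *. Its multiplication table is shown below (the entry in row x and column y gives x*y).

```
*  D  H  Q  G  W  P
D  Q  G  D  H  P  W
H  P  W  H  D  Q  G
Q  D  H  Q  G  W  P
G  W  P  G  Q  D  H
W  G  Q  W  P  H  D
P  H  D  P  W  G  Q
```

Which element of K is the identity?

The identity e satisfies e*x = x for all x, so its row in the table reproduces the column headers.
Row Q reads: D, H, Q, G, W, P — exactly the header order. So Q is the identity.

Q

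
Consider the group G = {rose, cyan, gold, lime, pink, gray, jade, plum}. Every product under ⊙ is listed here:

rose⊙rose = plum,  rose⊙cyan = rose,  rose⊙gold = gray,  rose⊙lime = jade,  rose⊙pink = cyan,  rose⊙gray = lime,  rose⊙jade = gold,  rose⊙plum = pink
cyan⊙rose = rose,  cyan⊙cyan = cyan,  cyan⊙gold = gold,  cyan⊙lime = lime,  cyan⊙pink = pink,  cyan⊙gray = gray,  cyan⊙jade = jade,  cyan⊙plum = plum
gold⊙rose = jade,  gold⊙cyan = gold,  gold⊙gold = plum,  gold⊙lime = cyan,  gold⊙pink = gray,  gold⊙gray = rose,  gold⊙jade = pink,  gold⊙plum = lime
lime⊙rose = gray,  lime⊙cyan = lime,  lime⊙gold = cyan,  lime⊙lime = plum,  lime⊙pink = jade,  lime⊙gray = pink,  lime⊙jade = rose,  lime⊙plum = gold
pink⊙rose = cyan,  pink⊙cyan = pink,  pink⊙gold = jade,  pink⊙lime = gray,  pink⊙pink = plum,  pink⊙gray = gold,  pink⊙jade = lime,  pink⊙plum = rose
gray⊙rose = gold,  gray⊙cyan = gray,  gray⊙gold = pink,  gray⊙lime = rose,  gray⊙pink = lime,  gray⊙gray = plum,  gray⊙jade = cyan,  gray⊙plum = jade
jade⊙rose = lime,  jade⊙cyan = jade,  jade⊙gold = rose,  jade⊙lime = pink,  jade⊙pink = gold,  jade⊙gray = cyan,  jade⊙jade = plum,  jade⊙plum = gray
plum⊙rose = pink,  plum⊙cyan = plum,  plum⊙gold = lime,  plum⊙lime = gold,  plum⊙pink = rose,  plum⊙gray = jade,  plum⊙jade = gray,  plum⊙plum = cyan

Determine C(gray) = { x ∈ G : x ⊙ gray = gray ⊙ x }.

{cyan, gray, jade, plum}

Compare row gray with column gray entry by entry.
plum ⊙ gray = jade = gray ⊙ plum, so plum commutes with gray.
rose ⊙ gray = lime but gray ⊙ rose = gold, so rose does not.
Collecting the elements that commute with gray: C(gray) = {cyan, gray, jade, plum}.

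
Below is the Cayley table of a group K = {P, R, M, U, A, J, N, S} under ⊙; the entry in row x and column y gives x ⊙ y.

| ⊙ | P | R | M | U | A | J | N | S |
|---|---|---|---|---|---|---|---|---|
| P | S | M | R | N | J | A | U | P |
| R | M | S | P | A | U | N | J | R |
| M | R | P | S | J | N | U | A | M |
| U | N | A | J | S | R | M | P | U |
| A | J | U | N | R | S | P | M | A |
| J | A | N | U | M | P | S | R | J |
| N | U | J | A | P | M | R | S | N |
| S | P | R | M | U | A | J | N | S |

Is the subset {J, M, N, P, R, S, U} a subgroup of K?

R ⊙ U = A, which is not in {J, M, N, P, R, S, U}.
The subset is not closed under ⊙, so it is not a subgroup.

No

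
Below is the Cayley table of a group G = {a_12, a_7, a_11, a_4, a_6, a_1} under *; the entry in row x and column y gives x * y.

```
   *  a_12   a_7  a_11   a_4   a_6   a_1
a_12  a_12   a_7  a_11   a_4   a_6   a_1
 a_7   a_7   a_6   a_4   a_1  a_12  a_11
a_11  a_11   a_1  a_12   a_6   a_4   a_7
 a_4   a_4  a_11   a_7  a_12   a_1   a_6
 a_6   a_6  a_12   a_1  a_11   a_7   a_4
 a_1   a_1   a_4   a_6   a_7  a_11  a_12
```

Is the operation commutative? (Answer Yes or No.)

a_7 * a_11 = a_4 but a_11 * a_7 = a_1.
Since a_7 and a_11 do not commute, G is not abelian.

No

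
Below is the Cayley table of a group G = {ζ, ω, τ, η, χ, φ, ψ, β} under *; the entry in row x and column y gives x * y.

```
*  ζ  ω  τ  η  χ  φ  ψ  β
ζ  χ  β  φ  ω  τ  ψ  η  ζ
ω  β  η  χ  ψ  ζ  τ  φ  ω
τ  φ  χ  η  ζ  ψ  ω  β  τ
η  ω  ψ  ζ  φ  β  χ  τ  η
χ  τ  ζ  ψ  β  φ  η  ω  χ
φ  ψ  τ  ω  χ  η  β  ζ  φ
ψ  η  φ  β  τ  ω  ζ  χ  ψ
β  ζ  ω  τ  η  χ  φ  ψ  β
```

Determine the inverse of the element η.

First locate the identity: row β matches the header, so β is the identity.
Scan row η for β: η * χ = β. Hence η^(-1) = χ.
(Structurally, G here is isomorphic to the cyclic group Z_8.)

χ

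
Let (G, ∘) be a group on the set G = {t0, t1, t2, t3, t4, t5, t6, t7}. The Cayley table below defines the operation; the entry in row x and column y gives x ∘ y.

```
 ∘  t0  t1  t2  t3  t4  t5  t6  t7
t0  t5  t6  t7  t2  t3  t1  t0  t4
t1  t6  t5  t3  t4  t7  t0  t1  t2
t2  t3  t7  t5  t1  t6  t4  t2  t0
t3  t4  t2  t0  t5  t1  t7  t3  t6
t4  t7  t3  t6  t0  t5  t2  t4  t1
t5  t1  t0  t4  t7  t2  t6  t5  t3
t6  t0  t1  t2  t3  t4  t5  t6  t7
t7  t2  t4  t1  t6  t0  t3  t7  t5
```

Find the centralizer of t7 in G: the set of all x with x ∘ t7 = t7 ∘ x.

Compare row t7 with column t7 entry by entry.
t3 ∘ t7 = t6 = t7 ∘ t3, so t3 commutes with t7.
t0 ∘ t7 = t4 but t7 ∘ t0 = t2, so t0 does not.
Collecting the elements that commute with t7: C(t7) = {t3, t5, t6, t7}.
(Structurally, G here is isomorphic to the quaternion group Q_8.)

{t3, t5, t6, t7}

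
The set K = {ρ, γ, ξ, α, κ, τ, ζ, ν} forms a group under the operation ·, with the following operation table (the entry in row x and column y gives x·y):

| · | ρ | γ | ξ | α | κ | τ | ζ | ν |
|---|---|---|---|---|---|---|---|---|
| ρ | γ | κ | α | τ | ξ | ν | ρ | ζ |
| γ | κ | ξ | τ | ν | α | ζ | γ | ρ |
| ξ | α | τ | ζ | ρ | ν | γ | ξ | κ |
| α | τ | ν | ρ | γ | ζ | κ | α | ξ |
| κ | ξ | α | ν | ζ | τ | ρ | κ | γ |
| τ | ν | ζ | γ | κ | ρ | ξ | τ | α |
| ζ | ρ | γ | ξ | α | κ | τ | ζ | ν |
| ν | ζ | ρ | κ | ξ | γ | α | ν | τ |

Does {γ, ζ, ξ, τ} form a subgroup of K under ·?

Yes

{γ, ζ, ξ, τ} contains the identity ζ.
Checking products: every product of two elements of {γ, ζ, ξ, τ} (read from the table) lies in {γ, ζ, ξ, τ}, so the set is closed.
In a finite group, a nonempty closed subset is a subgroup. So {γ, ζ, ξ, τ} ≤ K.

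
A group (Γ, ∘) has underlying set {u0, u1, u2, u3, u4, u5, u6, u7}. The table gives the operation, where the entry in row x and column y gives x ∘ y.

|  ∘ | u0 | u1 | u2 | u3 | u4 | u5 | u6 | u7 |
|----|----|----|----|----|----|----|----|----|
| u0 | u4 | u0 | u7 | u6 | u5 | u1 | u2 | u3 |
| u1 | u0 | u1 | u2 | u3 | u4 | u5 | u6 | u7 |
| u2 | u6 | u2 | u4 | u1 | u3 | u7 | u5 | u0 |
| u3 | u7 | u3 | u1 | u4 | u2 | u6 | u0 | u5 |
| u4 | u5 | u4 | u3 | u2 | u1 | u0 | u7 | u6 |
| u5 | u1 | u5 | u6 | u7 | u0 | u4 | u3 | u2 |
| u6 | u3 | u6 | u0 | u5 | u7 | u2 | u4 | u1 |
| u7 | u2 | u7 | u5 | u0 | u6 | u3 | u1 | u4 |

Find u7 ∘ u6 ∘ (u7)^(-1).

u6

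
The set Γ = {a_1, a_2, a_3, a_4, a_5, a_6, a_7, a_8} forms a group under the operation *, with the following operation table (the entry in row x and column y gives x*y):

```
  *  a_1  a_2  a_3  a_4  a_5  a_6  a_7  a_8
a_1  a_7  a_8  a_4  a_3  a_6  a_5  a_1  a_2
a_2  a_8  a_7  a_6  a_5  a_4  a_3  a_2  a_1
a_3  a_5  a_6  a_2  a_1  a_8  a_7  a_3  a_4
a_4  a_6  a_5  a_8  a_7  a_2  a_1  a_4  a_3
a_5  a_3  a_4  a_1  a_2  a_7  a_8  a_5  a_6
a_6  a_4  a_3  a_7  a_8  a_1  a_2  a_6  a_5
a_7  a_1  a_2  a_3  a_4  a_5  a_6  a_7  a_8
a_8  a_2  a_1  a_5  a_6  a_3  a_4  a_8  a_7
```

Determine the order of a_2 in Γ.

The identity element is a_7 (its row matches the header).
a_2^1 = a_2
a_2^2 = a_2*a_2 = a_7
The first power of a_2 equal to the identity is a_2^2, so ord(a_2) = 2.

2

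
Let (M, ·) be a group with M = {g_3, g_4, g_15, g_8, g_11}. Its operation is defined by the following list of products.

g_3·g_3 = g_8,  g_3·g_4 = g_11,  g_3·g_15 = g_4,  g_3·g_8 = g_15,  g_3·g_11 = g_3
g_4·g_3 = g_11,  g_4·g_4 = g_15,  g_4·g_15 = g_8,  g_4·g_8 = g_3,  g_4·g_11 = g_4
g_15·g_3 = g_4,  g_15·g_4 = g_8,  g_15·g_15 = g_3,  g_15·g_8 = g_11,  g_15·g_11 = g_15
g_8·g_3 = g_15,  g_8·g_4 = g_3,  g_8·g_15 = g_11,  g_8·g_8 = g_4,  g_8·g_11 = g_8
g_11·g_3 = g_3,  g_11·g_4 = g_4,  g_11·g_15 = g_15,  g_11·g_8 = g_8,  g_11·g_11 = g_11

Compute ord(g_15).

5

The identity element is g_11 (its row matches the header).
g_15^1 = g_15
g_15^2 = g_15·g_15 = g_3
g_15^3 = g_3·g_15 = g_4
g_15^4 = g_4·g_15 = g_8
g_15^5 = g_8·g_15 = g_11
The first power of g_15 equal to the identity is g_15^5, so ord(g_15) = 5.
(Structurally, M here is isomorphic to the cyclic group Z_5.)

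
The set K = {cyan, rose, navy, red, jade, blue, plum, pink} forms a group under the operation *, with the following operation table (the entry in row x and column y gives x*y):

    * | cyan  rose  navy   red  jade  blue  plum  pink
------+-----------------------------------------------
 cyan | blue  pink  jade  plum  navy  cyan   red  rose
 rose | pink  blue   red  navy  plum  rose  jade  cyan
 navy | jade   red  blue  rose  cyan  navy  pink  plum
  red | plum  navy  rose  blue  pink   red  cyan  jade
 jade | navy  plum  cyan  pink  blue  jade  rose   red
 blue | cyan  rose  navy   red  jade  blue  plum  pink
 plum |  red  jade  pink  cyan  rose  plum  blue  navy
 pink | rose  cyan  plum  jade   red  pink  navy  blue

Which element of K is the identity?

blue

The identity e satisfies e*x = x for all x, so its row in the table reproduces the column headers.
Row blue reads: cyan, rose, navy, red, jade, blue, plum, pink — exactly the header order. So blue is the identity.
(Structurally, K here is isomorphic to the elementary abelian group (Z_2)^3.)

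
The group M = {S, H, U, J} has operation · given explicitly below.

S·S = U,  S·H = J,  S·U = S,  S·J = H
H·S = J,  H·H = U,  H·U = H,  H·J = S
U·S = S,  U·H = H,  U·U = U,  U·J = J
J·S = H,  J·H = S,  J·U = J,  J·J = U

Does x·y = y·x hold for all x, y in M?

Yes

Check whether the table is symmetric across its main diagonal.
Every entry (row x, col y) equals the entry (row y, col x), so M is abelian.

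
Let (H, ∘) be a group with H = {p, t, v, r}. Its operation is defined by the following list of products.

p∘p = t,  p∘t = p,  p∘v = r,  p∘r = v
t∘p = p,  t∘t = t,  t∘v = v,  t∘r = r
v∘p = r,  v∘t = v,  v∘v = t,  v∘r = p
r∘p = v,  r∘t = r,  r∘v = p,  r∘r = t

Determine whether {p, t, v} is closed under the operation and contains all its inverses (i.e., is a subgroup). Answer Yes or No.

v ∘ p = r, which is not in {p, t, v}.
The subset is not closed under ∘, so it is not a subgroup.

No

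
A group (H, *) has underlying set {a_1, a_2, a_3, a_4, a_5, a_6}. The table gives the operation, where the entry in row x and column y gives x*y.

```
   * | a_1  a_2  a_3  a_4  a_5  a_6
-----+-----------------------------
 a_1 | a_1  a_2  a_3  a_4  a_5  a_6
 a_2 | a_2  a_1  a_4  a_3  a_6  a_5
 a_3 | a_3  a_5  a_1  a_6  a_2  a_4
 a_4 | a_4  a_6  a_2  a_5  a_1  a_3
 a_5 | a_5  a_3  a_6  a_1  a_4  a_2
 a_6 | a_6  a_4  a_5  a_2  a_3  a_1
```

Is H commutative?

a_5*a_6 = a_2 but a_6*a_5 = a_3.
Since a_5 and a_6 do not commute, H is not abelian.

No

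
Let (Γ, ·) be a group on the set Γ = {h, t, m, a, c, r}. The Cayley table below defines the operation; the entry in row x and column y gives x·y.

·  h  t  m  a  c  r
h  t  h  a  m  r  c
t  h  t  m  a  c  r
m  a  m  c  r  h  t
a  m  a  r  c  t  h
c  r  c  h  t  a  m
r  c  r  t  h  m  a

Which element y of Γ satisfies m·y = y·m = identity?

r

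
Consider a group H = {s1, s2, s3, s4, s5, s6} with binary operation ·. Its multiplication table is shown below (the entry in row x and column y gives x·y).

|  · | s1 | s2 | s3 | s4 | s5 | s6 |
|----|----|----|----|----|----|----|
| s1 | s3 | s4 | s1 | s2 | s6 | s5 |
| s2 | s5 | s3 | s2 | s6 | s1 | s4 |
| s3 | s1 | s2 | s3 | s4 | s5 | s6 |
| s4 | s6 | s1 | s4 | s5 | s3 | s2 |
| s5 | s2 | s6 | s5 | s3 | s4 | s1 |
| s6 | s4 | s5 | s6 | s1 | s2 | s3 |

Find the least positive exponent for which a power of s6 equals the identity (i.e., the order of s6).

2

The identity element is s3 (its row matches the header).
s6^1 = s6
s6^2 = s6·s6 = s3
The first power of s6 equal to the identity is s6^2, so ord(s6) = 2.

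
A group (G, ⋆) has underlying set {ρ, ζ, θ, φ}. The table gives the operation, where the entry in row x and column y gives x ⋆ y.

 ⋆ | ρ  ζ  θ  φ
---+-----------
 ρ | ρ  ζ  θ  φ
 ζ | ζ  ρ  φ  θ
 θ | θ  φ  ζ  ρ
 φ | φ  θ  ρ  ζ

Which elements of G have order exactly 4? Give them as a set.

{θ, φ}

Identity is ρ. Compute the order of each non-identity element by repeated multiplication:
  ζ: ζ → ρ  (order 2)
  θ: θ → ζ → φ → ρ  (order 4)
  φ: φ → ζ → θ → ρ  (order 4)
Elements of order 4: {θ, φ}.
(Structurally, G here is isomorphic to the cyclic group Z_4.)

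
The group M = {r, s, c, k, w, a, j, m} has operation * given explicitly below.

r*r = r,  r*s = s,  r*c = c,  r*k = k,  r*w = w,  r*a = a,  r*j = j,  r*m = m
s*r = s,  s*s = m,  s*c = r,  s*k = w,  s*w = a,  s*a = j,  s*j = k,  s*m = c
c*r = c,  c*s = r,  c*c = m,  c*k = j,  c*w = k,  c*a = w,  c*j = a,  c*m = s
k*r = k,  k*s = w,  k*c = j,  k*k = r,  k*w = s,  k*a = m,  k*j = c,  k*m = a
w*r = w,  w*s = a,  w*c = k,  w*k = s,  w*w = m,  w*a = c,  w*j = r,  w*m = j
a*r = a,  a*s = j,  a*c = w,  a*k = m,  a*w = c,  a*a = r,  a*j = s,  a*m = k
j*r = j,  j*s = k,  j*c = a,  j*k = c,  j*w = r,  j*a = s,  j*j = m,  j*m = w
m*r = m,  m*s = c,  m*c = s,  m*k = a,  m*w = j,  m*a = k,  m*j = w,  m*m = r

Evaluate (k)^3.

k^1 = k
k^2 = k*k = r
k^3 = r*k = k

k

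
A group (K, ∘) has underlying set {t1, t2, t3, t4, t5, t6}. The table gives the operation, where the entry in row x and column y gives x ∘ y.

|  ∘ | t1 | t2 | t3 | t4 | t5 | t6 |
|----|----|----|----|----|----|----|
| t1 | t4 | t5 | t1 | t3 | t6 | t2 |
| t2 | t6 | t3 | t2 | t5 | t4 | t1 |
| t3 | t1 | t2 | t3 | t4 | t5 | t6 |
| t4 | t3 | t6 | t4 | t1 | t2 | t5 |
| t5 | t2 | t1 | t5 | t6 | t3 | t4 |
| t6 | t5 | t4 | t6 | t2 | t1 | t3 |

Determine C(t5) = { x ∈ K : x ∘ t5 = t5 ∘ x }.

Compare row t5 with column t5 entry by entry.
t4 ∘ t5 = t2 but t5 ∘ t4 = t6, so t4 does not.
Collecting the elements that commute with t5: C(t5) = {t3, t5}.

{t3, t5}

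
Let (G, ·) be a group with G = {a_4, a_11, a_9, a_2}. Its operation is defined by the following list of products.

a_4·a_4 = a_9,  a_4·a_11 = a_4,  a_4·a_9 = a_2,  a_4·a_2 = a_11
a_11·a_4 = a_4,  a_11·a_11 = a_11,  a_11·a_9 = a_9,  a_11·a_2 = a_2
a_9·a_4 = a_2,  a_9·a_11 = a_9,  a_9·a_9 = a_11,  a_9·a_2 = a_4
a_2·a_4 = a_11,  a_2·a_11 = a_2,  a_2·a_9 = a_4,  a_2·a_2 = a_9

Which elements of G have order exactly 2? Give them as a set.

Identity is a_11. Compute the order of each non-identity element by repeated multiplication:
  a_4: a_4 → a_9 → a_2 → a_11  (order 4)
  a_9: a_9 → a_11  (order 2)
  a_2: a_2 → a_9 → a_4 → a_11  (order 4)
Elements of order 2: {a_9}.

{a_9}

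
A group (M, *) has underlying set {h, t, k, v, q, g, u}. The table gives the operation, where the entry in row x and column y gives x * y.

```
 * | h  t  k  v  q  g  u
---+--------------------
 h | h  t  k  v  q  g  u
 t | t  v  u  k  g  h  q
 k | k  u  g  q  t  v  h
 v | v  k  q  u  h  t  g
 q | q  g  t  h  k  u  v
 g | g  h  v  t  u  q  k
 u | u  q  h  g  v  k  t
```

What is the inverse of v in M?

First locate the identity: row h matches the header, so h is the identity.
Scan row v for h: v * q = h. Hence v^(-1) = q.
(Structurally, M here is isomorphic to the cyclic group Z_7.)

q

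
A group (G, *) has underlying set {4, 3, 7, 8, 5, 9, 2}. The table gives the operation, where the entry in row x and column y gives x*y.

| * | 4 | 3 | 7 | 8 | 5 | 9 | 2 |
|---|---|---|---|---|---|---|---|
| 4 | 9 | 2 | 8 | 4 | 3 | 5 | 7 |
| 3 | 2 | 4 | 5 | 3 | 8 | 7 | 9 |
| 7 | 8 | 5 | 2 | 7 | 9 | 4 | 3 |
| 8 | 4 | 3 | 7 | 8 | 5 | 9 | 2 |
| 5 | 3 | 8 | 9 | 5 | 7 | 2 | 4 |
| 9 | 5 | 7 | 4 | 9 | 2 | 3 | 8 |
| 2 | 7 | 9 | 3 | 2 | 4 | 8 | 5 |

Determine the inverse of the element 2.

First locate the identity: row 8 matches the header, so 8 is the identity.
Scan row 2 for 8: 2*9 = 8. Hence 2^(-1) = 9.

9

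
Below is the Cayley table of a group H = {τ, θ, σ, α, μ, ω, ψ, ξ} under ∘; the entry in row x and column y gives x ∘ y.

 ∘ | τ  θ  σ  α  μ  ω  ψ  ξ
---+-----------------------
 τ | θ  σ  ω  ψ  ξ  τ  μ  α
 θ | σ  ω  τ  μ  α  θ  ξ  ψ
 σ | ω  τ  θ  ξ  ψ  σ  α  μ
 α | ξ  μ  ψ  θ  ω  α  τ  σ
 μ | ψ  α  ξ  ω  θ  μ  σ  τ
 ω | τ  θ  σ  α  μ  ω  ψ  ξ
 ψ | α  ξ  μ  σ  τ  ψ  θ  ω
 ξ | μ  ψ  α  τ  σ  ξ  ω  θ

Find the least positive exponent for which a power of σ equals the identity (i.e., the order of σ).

The identity element is ω (its row matches the header).
σ^1 = σ
σ^2 = σ ∘ σ = θ
σ^3 = θ ∘ σ = τ
σ^4 = τ ∘ σ = ω
The first power of σ equal to the identity is σ^4, so ord(σ) = 4.

4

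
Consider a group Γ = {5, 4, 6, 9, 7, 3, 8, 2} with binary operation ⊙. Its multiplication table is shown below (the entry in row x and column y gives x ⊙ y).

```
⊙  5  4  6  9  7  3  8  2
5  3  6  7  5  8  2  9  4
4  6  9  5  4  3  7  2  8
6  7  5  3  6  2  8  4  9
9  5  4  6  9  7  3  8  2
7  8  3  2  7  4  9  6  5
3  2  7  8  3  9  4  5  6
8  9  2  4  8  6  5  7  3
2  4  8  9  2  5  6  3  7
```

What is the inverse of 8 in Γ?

First locate the identity: row 9 matches the header, so 9 is the identity.
Scan row 8 for 9: 8 ⊙ 5 = 9. Hence 8^(-1) = 5.

5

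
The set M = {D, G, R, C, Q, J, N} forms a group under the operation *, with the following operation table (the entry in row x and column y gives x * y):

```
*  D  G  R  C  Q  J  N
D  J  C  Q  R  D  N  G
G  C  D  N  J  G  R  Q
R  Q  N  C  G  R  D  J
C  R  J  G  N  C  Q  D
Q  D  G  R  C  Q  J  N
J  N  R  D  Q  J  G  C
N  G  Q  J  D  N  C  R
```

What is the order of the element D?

7

The identity element is Q (its row matches the header).
D^1 = D
D^2 = D * D = J
D^3 = J * D = N
D^4 = N * D = G
D^5 = G * D = C
D^6 = C * D = R
D^7 = R * D = Q
The first power of D equal to the identity is D^7, so ord(D) = 7.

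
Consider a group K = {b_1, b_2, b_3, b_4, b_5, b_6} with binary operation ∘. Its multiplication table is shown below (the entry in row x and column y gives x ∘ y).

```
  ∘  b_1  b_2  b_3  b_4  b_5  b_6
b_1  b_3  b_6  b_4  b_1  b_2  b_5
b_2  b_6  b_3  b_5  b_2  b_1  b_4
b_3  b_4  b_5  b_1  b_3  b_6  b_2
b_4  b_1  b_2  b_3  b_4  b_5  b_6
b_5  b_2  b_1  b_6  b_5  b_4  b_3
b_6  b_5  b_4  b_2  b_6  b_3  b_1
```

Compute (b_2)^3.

b_5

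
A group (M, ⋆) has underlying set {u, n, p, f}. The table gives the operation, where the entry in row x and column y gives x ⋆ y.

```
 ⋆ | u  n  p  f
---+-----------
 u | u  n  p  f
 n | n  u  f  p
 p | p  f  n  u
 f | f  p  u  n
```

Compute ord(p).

The identity element is u (its row matches the header).
p^1 = p
p^2 = p ⋆ p = n
p^3 = n ⋆ p = f
p^4 = f ⋆ p = u
The first power of p equal to the identity is p^4, so ord(p) = 4.
(Structurally, M here is isomorphic to the cyclic group Z_4.)

4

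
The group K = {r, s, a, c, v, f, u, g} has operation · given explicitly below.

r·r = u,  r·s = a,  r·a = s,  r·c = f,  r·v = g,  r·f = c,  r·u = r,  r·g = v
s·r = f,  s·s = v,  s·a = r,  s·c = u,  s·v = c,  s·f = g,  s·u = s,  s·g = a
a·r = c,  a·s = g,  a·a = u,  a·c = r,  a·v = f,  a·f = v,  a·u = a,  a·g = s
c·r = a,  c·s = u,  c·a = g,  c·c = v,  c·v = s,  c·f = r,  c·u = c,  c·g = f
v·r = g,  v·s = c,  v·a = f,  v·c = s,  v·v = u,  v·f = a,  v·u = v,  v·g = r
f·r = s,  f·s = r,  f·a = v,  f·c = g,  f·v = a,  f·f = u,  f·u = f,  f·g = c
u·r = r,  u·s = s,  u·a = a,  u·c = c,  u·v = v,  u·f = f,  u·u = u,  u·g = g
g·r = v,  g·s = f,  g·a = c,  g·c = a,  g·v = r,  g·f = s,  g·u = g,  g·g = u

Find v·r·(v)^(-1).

The identity is u. In row v, the entry u sits in column v, so v^(-1) = v.
v·r = g
g·v = r

r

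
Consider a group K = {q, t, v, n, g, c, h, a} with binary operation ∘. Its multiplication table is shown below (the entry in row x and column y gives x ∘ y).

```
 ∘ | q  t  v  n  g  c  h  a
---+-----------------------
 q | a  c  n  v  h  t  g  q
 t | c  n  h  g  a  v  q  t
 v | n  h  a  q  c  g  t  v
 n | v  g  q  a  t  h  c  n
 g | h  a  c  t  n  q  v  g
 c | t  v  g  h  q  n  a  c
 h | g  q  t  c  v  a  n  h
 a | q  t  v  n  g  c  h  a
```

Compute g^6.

g^1 = g
g^2 = g ∘ g = n
g^3 = n ∘ g = t
g^4 = t ∘ g = a
g^5 = a ∘ g = g
g^6 = g ∘ g = n

n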